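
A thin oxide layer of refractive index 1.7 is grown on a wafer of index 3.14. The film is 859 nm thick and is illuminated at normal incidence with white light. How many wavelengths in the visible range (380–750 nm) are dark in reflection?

Top surface (1.0 → 1.7): reflection off a higher-index medium gives a half-wave phase shift.
Bottom surface (1.7 → 3.14): reflection off a higher-index medium gives a half-wave phase shift.
Zero or two π shifts → no net half-wave offset.
For dark reflection here: 2 n t = (m + ½) λ.
λ = 2 n t / (m + ½) = 2921 / (m + ½) nm.
m=3: 834 nm (IR); m=4: 649 nm (visible); m=5: 531 nm (visible); m=6: 449 nm (visible); m=7: 389 nm (visible); m=8: 344 nm (UV).

4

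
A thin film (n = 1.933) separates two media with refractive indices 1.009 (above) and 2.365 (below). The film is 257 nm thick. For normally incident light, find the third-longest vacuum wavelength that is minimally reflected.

397 nm

Top surface (1.009 → 1.933): reflection off a higher-index medium gives a half-wave phase shift.
Bottom surface (1.933 → 2.365): reflection off a higher-index medium gives a half-wave phase shift.
The two reflections carry the same phase change, so no net offset.
For minimum reflection here: 2 n t = (m + ½) λ.
λ = 2 n t / (m + ½). The third-longest wavelength is m = 2: λ = 2 × 1.933 × 257 / 2.50 = 397 nm.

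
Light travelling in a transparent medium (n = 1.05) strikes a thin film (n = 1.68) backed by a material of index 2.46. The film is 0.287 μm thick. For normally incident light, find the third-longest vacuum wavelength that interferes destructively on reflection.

Ray reflecting at the top interface goes from n = 1.05 toward n = 1.68: a half-wave phase shift.
At the lower boundary (n = 1.68 to n = 2.46) the reflected ray undergoes a half-wave phase shift.
Net: no relative phase inversion (both shifts match).
For weak reflection here: 2 n t = (m + ½) λ.
λ = 2 n t / (m + ½). The third-longest wavelength is m = 2: λ = 2 × 1.68 × 287 / 2.50 = 386 nm.

386 nm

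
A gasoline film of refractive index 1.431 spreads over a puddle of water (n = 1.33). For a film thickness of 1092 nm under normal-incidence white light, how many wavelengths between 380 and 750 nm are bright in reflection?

4

Top surface (1.0 → 1.431): reflection off a higher-index medium gives a half-wave phase shift.
At the lower boundary (n = 1.431 to n = 1.33) the reflected ray undergoes no phase shift.
Net: one phase inversion between the two reflected rays.
With one net inversion, constructive interference in reflection requires 2 n t = (m + ½) λ.
λ = 2 n t / (m + ½) = 3125 / (m + ½) nm.
m=3: 893 nm (IR); m=4: 695 nm (visible); m=5: 568 nm (visible); m=6: 481 nm (visible); m=7: 417 nm (visible); m=8: 368 nm (UV).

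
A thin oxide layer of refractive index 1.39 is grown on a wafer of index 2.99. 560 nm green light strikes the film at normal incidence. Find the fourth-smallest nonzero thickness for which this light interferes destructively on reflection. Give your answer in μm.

0.705 μm

Ray reflecting at the top interface goes from n = 1.0 toward n = 1.39: a half-wave phase shift.
Bottom surface (1.39 → 2.99): reflection off a higher-index medium gives a half-wave phase shift.
Net: no relative phase inversion (both shifts match).
For dark reflection here: 2 n t = (m + ½) λ.
The fourth-smallest nonzero thickness corresponds to m = 3: t = (m + ½) λ / (2 n) = 3.50 × 560 / (2 × 1.39) = 705 nm.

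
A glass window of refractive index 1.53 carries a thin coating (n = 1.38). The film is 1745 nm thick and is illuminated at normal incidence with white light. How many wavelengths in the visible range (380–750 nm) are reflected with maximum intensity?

At the upper boundary (n = 1.0 to n = 1.38) the reflected ray undergoes a half-wave phase shift.
Ray reflecting at the bottom interface goes from n = 1.38 toward n = 1.53: a half-wave phase shift.
Zero or two π shifts → no net half-wave offset.
So the condition for constructive reflection is 2 n t = m λ.
λ = 2 n t / m = 4816 / m nm.
m=6: 803 nm (IR); m=7: 688 nm (visible); m=8: 602 nm (visible); m=9: 535 nm (visible); m=10: 482 nm (visible); m=11: 438 nm (visible); m=12: 401 nm (visible); m=13: 370 nm (UV).

6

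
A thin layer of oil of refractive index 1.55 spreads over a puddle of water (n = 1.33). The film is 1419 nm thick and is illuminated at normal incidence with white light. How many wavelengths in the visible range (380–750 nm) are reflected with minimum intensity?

Top surface (1.0 → 1.55): reflection off a higher-index medium gives a half-wave phase shift.
At the lower boundary (n = 1.55 to n = 1.33) the reflected ray undergoes no phase shift.
Net: one phase inversion between the two reflected rays.
For minimum reflection here: 2 n t = m λ.
λ = 2 n t / m = 4399 / m nm.
m=5: 880 nm (IR); m=6: 733 nm (visible); m=7: 628 nm (visible); m=8: 550 nm (visible); m=9: 489 nm (visible); m=10: 440 nm (visible); m=11: 400 nm (visible); m=12: 367 nm (UV).

6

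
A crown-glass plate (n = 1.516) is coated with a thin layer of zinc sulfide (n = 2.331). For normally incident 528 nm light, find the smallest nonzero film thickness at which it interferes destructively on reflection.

Ray reflecting at the top interface goes from n = 1.0 toward n = 2.331: a half-wave phase shift.
At the lower boundary (n = 2.331 to n = 1.516) the reflected ray undergoes no phase shift.
Exactly one π shift → a net half-wave offset.
With one net inversion, destructive interference in reflection requires 2 n t = m λ.
Minimum nonzero at m = 1: t = λ / (2 n) = 528 / (2 × 2.331) = 113 nm.

113 nm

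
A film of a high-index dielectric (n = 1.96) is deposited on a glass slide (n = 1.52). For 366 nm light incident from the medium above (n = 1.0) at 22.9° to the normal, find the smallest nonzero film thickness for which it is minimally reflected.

Top surface (1.0 → 1.96): reflection off a higher-index medium gives a half-wave phase shift.
Ray reflecting at the bottom interface goes from n = 1.96 toward n = 1.52: no phase shift.
Net: one phase inversion between the two reflected rays.
With one net inversion, destructive interference in reflection requires 2 n t cos θ_r = m λ.
Snell's law: 1.0 sin 22.9° = 1.96 sin θ_r → sin θ_r = 0.199, cos θ_r = 0.980.
Minimum nonzero at m = 1: t = λ / (2 n cos θ_r) = 366 / (2 × 1.96 × 0.980) = 95.3 nm.

95.3 nm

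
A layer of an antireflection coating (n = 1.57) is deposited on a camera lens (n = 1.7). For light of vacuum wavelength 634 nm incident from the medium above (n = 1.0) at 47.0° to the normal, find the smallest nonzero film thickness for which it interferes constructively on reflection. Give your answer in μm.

0.228 μm

At the upper boundary (n = 1.0 to n = 1.57) the reflected ray undergoes a half-wave phase shift.
Bottom surface (1.57 → 1.7): reflection off a higher-index medium gives a half-wave phase shift.
Zero or two π shifts → no net half-wave offset.
With no net inversion, constructive interference in reflection requires 2 n t cos θ_r = m λ.
Snell's law: 1.0 sin 47.0° = 1.57 sin θ_r → sin θ_r = 0.466, cos θ_r = 0.885.
Minimum nonzero at m = 1: t = λ / (2 n cos θ_r) = 634 / (2 × 1.57 × 0.885) = 228 nm.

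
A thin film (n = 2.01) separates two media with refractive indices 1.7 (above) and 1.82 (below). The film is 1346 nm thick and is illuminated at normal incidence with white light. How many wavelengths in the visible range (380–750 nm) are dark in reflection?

Top surface (1.7 → 2.01): reflection off a higher-index medium gives a half-wave phase shift.
Ray reflecting at the bottom interface goes from n = 2.01 toward n = 1.82: no phase shift.
Exactly one π shift → a net half-wave offset.
For weak reflection here: 2 n t = m λ.
λ = 2 n t / m = 5411 / m nm.
m=7: 773 nm (IR); m=8: 676 nm (visible); m=9: 601 nm (visible); m=10: 541 nm (visible); m=11: 492 nm (visible); m=12: 451 nm (visible); m=13: 416 nm (visible); m=14: 386 nm (visible); m=15: 361 nm (UV).

7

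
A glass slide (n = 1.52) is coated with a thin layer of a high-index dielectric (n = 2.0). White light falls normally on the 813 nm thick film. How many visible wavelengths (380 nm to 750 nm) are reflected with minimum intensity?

Ray reflecting at the top interface goes from n = 1.0 toward n = 2.0: a half-wave phase shift.
Ray reflecting at the bottom interface goes from n = 2.0 toward n = 1.52: no phase shift.
Exactly one π shift → a net half-wave offset.
With one net inversion, destructive interference in reflection requires 2 n t = m λ.
λ = 2 n t / m = 3252 / m nm.
m=4: 813 nm (IR); m=5: 650 nm (visible); m=6: 542 nm (visible); m=7: 465 nm (visible); m=8: 407 nm (visible); m=9: 361 nm (UV).

4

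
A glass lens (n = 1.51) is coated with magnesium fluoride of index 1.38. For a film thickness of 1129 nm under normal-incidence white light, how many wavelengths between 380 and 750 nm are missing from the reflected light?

Top surface (1.0 → 1.38): reflection off a higher-index medium gives a half-wave phase shift.
Ray reflecting at the bottom interface goes from n = 1.38 toward n = 1.51: a half-wave phase shift.
The two reflections carry the same phase change, so no net offset.
So the condition for destructive reflection is 2 n t = (m + ½) λ.
λ = 2 n t / (m + ½) = 3116 / (m + ½) nm.
m=3: 890 nm (IR); m=4: 692 nm (visible); m=5: 567 nm (visible); m=6: 479 nm (visible); m=7: 415 nm (visible); m=8: 367 nm (UV).

4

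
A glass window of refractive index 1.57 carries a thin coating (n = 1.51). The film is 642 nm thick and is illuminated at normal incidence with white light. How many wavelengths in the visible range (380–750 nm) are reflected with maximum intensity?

3

At the upper boundary (n = 1.0 to n = 1.51) the reflected ray undergoes a half-wave phase shift.
Bottom surface (1.51 → 1.57): reflection off a higher-index medium gives a half-wave phase shift.
Zero or two π shifts → no net half-wave offset.
For bright reflection here: 2 n t = m λ.
λ = 2 n t / m = 1939 / m nm.
m=2: 969 nm (IR); m=3: 646 nm (visible); m=4: 485 nm (visible); m=5: 388 nm (visible); m=6: 323 nm (UV).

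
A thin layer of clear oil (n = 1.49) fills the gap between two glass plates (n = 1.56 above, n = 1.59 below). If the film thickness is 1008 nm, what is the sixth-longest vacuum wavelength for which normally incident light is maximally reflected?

546 nm

Ray reflecting at the top interface goes from n = 1.56 toward n = 1.49: no phase shift.
Ray reflecting at the bottom interface goes from n = 1.49 toward n = 1.59: a half-wave phase shift.
Net: one phase inversion between the two reflected rays.
So the condition for constructive reflection is 2 n t = (m + ½) λ.
λ = 2 n t / (m + ½). The sixth-longest wavelength is m = 5: λ = 2 × 1.49 × 1008 / 5.50 = 546 nm.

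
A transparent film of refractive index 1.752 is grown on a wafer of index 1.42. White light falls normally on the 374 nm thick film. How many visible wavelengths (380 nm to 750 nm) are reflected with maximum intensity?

At the upper boundary (n = 1.0 to n = 1.752) the reflected ray undergoes a half-wave phase shift.
Bottom surface (1.752 → 1.42): reflection off a lower-index medium gives no phase shift.
The two reflections differ by half a wavelength.
For bright reflection here: 2 n t = (m + ½) λ.
λ = 2 n t / (m + ½) = 1310 / (m + ½) nm.
m=1: 874 nm (IR); m=2: 524 nm (visible); m=3: 374 nm (UV).

1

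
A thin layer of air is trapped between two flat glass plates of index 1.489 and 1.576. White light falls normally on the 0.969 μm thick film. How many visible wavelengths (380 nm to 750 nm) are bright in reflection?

Ray reflecting at the top interface goes from n = 1.489 toward n = 1.0: no phase shift.
Ray reflecting at the bottom interface goes from n = 1.0 toward n = 1.576: a half-wave phase shift.
The two reflections differ by half a wavelength.
For maximum reflection here: 2 n t = (m + ½) λ.
λ = 2 n t / (m + ½) = 1938 / (m + ½) nm.
m=2: 775 nm (IR); m=3: 554 nm (visible); m=4: 431 nm (visible); m=5: 352 nm (UV).

2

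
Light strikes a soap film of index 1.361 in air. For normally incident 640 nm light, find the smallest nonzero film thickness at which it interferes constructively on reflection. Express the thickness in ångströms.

1176 Å

At the upper boundary (n = 1.0 to n = 1.361) the reflected ray undergoes a half-wave phase shift.
Ray reflecting at the bottom interface goes from n = 1.361 toward n = 1.0: no phase shift.
Exactly one π shift → a net half-wave offset.
For bright reflection here: 2 n t = (m + ½) λ.
Minimum at m = 0: t = λ / (4 n) = 640 / (4 × 1.361) = 118 nm.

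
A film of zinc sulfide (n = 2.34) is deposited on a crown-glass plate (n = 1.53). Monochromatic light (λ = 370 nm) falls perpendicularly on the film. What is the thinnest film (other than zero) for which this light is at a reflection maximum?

39.5 nm

Ray reflecting at the top interface goes from n = 1.0 toward n = 2.34: a half-wave phase shift.
At the lower boundary (n = 2.34 to n = 1.53) the reflected ray undergoes no phase shift.
Net: one phase inversion between the two reflected rays.
So the condition for constructive reflection is 2 n t = (m + ½) λ.
Minimum at m = 0: t = λ / (4 n) = 370 / (4 × 2.34) = 39.5 nm.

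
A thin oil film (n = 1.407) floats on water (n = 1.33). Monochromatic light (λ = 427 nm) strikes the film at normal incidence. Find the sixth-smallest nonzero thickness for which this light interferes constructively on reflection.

Ray reflecting at the top interface goes from n = 1.0 toward n = 1.407: a half-wave phase shift.
At the lower boundary (n = 1.407 to n = 1.33) the reflected ray undergoes no phase shift.
Net: one phase inversion between the two reflected rays.
So the condition for constructive reflection is 2 n t = (m + ½) λ.
The sixth-smallest nonzero thickness corresponds to m = 5: t = (m + ½) λ / (2 n) = 5.50 × 427 / (2 × 1.407) = 835 nm.

835 nm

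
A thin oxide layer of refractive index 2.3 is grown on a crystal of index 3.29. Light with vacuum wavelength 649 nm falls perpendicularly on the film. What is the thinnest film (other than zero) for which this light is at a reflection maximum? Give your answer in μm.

0.141 μm

Ray reflecting at the top interface goes from n = 1.0 toward n = 2.3: a half-wave phase shift.
Ray reflecting at the bottom interface goes from n = 2.3 toward n = 3.29: a half-wave phase shift.
Zero or two π shifts → no net half-wave offset.
For maximum reflection here: 2 n t = m λ.
Minimum nonzero at m = 1: t = λ / (2 n) = 649 / (2 × 2.3) = 141 nm.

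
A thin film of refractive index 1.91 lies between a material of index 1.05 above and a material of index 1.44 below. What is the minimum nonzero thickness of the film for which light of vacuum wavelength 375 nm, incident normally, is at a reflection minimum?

98.2 nm

Top surface (1.05 → 1.91): reflection off a higher-index medium gives a half-wave phase shift.
Ray reflecting at the bottom interface goes from n = 1.91 toward n = 1.44: no phase shift.
The two reflections differ by half a wavelength.
So the condition for destructive reflection is 2 n t = m λ.
Minimum nonzero at m = 1: t = λ / (2 n) = 375 / (2 × 1.91) = 98.2 nm.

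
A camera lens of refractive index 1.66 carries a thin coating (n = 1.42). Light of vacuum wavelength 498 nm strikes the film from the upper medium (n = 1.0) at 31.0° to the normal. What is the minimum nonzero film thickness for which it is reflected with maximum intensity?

188 nm

Top surface (1.0 → 1.42): reflection off a higher-index medium gives a half-wave phase shift.
Bottom surface (1.42 → 1.66): reflection off a higher-index medium gives a half-wave phase shift.
The two reflections carry the same phase change, so no net offset.
With no net inversion, constructive interference in reflection requires 2 n t cos θ_r = m λ.
Snell's law: 1.0 sin 31.0° = 1.42 sin θ_r → sin θ_r = 0.363, cos θ_r = 0.932.
Minimum nonzero at m = 1: t = λ / (2 n cos θ_r) = 498 / (2 × 1.42 × 0.932) = 188 nm.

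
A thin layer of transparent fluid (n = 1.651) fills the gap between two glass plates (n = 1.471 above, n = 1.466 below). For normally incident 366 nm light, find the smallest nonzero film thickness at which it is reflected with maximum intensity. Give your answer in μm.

Ray reflecting at the top interface goes from n = 1.471 toward n = 1.651: a half-wave phase shift.
Ray reflecting at the bottom interface goes from n = 1.651 toward n = 1.466: no phase shift.
Net: one phase inversion between the two reflected rays.
So the condition for constructive reflection is 2 n t = (m + ½) λ.
Minimum at m = 0: t = λ / (4 n) = 366 / (4 × 1.651) = 55.4 nm.

0.0554 μm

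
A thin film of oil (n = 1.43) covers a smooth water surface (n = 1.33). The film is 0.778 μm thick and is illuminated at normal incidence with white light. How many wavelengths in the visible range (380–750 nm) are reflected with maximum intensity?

3

At the upper boundary (n = 1.0 to n = 1.43) the reflected ray undergoes a half-wave phase shift.
Bottom surface (1.43 → 1.33): reflection off a lower-index medium gives no phase shift.
The two reflections differ by half a wavelength.
For bright reflection here: 2 n t = (m + ½) λ.
λ = 2 n t / (m + ½) = 2225 / (m + ½) nm.
m=2: 890 nm (IR); m=3: 636 nm (visible); m=4: 494 nm (visible); m=5: 405 nm (visible); m=6: 342 nm (UV).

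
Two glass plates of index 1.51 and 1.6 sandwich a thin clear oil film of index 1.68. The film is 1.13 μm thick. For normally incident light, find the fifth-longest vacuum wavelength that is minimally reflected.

Ray reflecting at the top interface goes from n = 1.51 toward n = 1.68: a half-wave phase shift.
Ray reflecting at the bottom interface goes from n = 1.68 toward n = 1.6: no phase shift.
Net: one phase inversion between the two reflected rays.
For weak reflection here: 2 n t = m λ.
λ = 2 n t / m. The fifth-longest wavelength is m = 5: λ = 2 × 1.68 × 1130 / 5.00 = 759 nm.

759 nm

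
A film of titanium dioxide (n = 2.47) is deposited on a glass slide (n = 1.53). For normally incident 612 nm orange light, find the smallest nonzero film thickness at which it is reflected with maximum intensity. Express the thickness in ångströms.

Top surface (1.0 → 2.47): reflection off a higher-index medium gives a half-wave phase shift.
Ray reflecting at the bottom interface goes from n = 2.47 toward n = 1.53: no phase shift.
Exactly one π shift → a net half-wave offset.
So the condition for constructive reflection is 2 n t = (m + ½) λ.
Minimum at m = 0: t = λ / (4 n) = 612 / (4 × 2.47) = 61.9 nm.

619 Å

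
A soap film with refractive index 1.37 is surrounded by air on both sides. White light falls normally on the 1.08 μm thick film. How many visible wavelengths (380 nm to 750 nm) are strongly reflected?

4

At the upper boundary (n = 1.0 to n = 1.37) the reflected ray undergoes a half-wave phase shift.
Bottom surface (1.37 → 1.0): reflection off a lower-index medium gives no phase shift.
The two reflections differ by half a wavelength.
For maximum reflection here: 2 n t = (m + ½) λ.
λ = 2 n t / (m + ½) = 2959 / (m + ½) nm.
m=3: 845 nm (IR); m=4: 658 nm (visible); m=5: 538 nm (visible); m=6: 455 nm (visible); m=7: 395 nm (visible); m=8: 348 nm (UV).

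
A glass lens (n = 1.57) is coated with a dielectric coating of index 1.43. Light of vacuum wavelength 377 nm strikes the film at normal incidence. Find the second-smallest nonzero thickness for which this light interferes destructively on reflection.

At the upper boundary (n = 1.0 to n = 1.43) the reflected ray undergoes a half-wave phase shift.
Ray reflecting at the bottom interface goes from n = 1.43 toward n = 1.57: a half-wave phase shift.
Zero or two π shifts → no net half-wave offset.
With no net inversion, destructive interference in reflection requires 2 n t = (m + ½) λ.
The second-smallest nonzero thickness corresponds to m = 1: t = (m + ½) λ / (2 n) = 1.50 × 377 / (2 × 1.43) = 198 nm.

198 nm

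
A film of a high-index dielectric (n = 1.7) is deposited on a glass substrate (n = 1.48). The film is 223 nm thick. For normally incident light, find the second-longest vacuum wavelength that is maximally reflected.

505 nm

Ray reflecting at the top interface goes from n = 1.0 toward n = 1.7: a half-wave phase shift.
At the lower boundary (n = 1.7 to n = 1.48) the reflected ray undergoes no phase shift.
The two reflections differ by half a wavelength.
For maximum reflection here: 2 n t = (m + ½) λ.
λ = 2 n t / (m + ½). The second-longest wavelength is m = 1: λ = 2 × 1.7 × 223 / 1.50 = 505 nm.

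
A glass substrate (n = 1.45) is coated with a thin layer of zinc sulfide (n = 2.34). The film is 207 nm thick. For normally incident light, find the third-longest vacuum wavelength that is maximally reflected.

Ray reflecting at the top interface goes from n = 1.0 toward n = 2.34: a half-wave phase shift.
Bottom surface (2.34 → 1.45): reflection off a lower-index medium gives no phase shift.
Exactly one π shift → a net half-wave offset.
So the condition for constructive reflection is 2 n t = (m + ½) λ.
λ = 2 n t / (m + ½). The third-longest wavelength is m = 2: λ = 2 × 2.34 × 207 / 2.50 = 388 nm.

388 nm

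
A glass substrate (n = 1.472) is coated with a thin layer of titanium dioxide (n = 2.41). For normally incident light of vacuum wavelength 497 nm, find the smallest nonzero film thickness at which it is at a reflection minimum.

Ray reflecting at the top interface goes from n = 1.0 toward n = 2.41: a half-wave phase shift.
Bottom surface (2.41 → 1.472): reflection off a lower-index medium gives no phase shift.
The two reflections differ by half a wavelength.
For dark reflection here: 2 n t = m λ.
Minimum nonzero at m = 1: t = λ / (2 n) = 497 / (2 × 2.41) = 103 nm.

103 nm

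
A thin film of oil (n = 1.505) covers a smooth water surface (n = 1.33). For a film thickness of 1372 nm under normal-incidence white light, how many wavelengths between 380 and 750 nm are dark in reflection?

5

At the upper boundary (n = 1.0 to n = 1.505) the reflected ray undergoes a half-wave phase shift.
Ray reflecting at the bottom interface goes from n = 1.505 toward n = 1.33: no phase shift.
Net: one phase inversion between the two reflected rays.
With one net inversion, destructive interference in reflection requires 2 n t = m λ.
λ = 2 n t / m = 4130 / m nm.
m=5: 826 nm (IR); m=6: 688 nm (visible); m=7: 590 nm (visible); m=8: 516 nm (visible); m=9: 459 nm (visible); m=10: 413 nm (visible); m=11: 375 nm (UV).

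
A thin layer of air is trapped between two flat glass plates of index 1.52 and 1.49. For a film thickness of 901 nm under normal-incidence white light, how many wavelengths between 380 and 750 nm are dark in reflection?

Ray reflecting at the top interface goes from n = 1.52 toward n = 1.0: no phase shift.
Ray reflecting at the bottom interface goes from n = 1.0 toward n = 1.49: a half-wave phase shift.
Exactly one π shift → a net half-wave offset.
With one net inversion, destructive interference in reflection requires 2 n t = m λ.
λ = 2 n t / m = 1802 / m nm.
m=2: 901 nm (IR); m=3: 601 nm (visible); m=4: 451 nm (visible); m=5: 360 nm (UV).

2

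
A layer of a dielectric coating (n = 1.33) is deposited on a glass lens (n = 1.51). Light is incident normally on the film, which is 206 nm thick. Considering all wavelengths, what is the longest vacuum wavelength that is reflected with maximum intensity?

548 nm

Top surface (1.0 → 1.33): reflection off a higher-index medium gives a half-wave phase shift.
Ray reflecting at the bottom interface goes from n = 1.33 toward n = 1.51: a half-wave phase shift.
The two reflections carry the same phase change, so no net offset.
So the condition for constructive reflection is 2 n t = m λ.
λ = 2 n t / m. The longest wavelength is m = 1: λ = 2 × 1.33 × 206 / 1.00 = 548 nm.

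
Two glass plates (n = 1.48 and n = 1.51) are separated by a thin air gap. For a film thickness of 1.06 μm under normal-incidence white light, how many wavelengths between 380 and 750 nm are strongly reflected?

Top surface (1.48 → 1.0): reflection off a lower-index medium gives no phase shift.
Bottom surface (1.0 → 1.51): reflection off a higher-index medium gives a half-wave phase shift.
Net: one phase inversion between the two reflected rays.
For strong reflection here: 2 n t = (m + ½) λ.
λ = 2 n t / (m + ½) = 2120 / (m + ½) nm.
m=2: 848 nm (IR); m=3: 606 nm (visible); m=4: 471 nm (visible); m=5: 385 nm (visible); m=6: 326 nm (UV).

3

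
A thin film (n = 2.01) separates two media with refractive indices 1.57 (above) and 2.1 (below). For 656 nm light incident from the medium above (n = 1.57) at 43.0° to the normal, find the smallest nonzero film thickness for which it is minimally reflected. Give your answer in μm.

Top surface (1.57 → 2.01): reflection off a higher-index medium gives a half-wave phase shift.
Bottom surface (2.01 → 2.1): reflection off a higher-index medium gives a half-wave phase shift.
The two reflections carry the same phase change, so no net offset.
For minimum reflection here: 2 n t cos θ_r = (m + ½) λ.
Snell's law: 1.57 sin 43.0° = 2.01 sin θ_r → sin θ_r = 0.533, cos θ_r = 0.846.
Minimum at m = 0: t = λ / (4 n cos θ_r) = 656 / (4 × 2.01 × 0.846) = 96.4 nm.

0.0964 μm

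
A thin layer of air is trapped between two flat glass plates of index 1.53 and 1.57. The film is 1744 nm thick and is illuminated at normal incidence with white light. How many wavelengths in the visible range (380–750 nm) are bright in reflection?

Ray reflecting at the top interface goes from n = 1.53 toward n = 1.0: no phase shift.
Bottom surface (1.0 → 1.57): reflection off a higher-index medium gives a half-wave phase shift.
Net: one phase inversion between the two reflected rays.
With one net inversion, constructive interference in reflection requires 2 n t = (m + ½) λ.
λ = 2 n t / (m + ½) = 3488 / (m + ½) nm.
m=4: 775 nm (IR); m=5: 634 nm (visible); m=6: 537 nm (visible); m=7: 465 nm (visible); m=8: 410 nm (visible); m=9: 367 nm (UV).

4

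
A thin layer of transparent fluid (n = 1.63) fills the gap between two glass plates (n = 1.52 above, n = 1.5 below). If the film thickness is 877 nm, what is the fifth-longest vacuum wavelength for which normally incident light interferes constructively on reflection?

635 nm

At the upper boundary (n = 1.52 to n = 1.63) the reflected ray undergoes a half-wave phase shift.
At the lower boundary (n = 1.63 to n = 1.5) the reflected ray undergoes no phase shift.
Net: one phase inversion between the two reflected rays.
So the condition for constructive reflection is 2 n t = (m + ½) λ.
λ = 2 n t / (m + ½). The fifth-longest wavelength is m = 4: λ = 2 × 1.63 × 877 / 4.50 = 635 nm.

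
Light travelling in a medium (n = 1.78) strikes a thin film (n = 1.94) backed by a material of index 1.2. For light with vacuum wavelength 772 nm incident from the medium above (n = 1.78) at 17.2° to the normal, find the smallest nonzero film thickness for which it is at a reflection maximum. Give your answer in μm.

0.103 μm

At the upper boundary (n = 1.78 to n = 1.94) the reflected ray undergoes a half-wave phase shift.
Ray reflecting at the bottom interface goes from n = 1.94 toward n = 1.2: no phase shift.
Exactly one π shift → a net half-wave offset.
For bright reflection here: 2 n t cos θ_r = (m + ½) λ.
Snell's law: 1.78 sin 17.2° = 1.94 sin θ_r → sin θ_r = 0.271, cos θ_r = 0.962.
Minimum at m = 0: t = λ / (4 n cos θ_r) = 772 / (4 × 1.94 × 0.962) = 103 nm.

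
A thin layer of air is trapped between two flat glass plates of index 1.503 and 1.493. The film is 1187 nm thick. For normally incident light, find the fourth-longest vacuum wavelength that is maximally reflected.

678 nm

Ray reflecting at the top interface goes from n = 1.503 toward n = 1.0: no phase shift.
Bottom surface (1.0 → 1.493): reflection off a higher-index medium gives a half-wave phase shift.
Net: one phase inversion between the two reflected rays.
With one net inversion, constructive interference in reflection requires 2 n t = (m + ½) λ.
λ = 2 n t / (m + ½). The fourth-longest wavelength is m = 3: λ = 2 × 1.0 × 1187 / 3.50 = 678 nm.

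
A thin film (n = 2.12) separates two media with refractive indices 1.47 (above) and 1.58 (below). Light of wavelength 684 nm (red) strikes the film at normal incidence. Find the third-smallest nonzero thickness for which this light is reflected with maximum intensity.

403 nm

At the upper boundary (n = 1.47 to n = 2.12) the reflected ray undergoes a half-wave phase shift.
Bottom surface (2.12 → 1.58): reflection off a lower-index medium gives no phase shift.
Exactly one π shift → a net half-wave offset.
So the condition for constructive reflection is 2 n t = (m + ½) λ.
The third-smallest nonzero thickness corresponds to m = 2: t = (m + ½) λ / (2 n) = 2.50 × 684 / (2 × 2.12) = 403 nm.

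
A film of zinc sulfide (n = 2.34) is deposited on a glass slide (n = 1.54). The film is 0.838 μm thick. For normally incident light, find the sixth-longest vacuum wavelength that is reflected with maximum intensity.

713 nm

Ray reflecting at the top interface goes from n = 1.0 toward n = 2.34: a half-wave phase shift.
At the lower boundary (n = 2.34 to n = 1.54) the reflected ray undergoes no phase shift.
Exactly one π shift → a net half-wave offset.
With one net inversion, constructive interference in reflection requires 2 n t = (m + ½) λ.
λ = 2 n t / (m + ½). The sixth-longest wavelength is m = 5: λ = 2 × 2.34 × 838 / 5.50 = 713 nm.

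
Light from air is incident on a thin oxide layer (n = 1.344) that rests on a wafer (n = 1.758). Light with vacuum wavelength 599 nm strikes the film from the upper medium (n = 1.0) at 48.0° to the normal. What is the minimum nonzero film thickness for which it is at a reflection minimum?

134 nm

At the upper boundary (n = 1.0 to n = 1.344) the reflected ray undergoes a half-wave phase shift.
Bottom surface (1.344 → 1.758): reflection off a higher-index medium gives a half-wave phase shift.
Zero or two π shifts → no net half-wave offset.
With no net inversion, destructive interference in reflection requires 2 n t cos θ_r = (m + ½) λ.
Snell's law: 1.0 sin 48.0° = 1.344 sin θ_r → sin θ_r = 0.553, cos θ_r = 0.833.
Minimum at m = 0: t = λ / (4 n cos θ_r) = 599 / (4 × 1.344 × 0.833) = 134 nm.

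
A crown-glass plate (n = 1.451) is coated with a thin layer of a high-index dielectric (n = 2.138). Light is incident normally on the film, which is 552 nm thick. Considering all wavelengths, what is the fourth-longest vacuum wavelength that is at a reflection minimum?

590 nm

Top surface (1.0 → 2.138): reflection off a higher-index medium gives a half-wave phase shift.
At the lower boundary (n = 2.138 to n = 1.451) the reflected ray undergoes no phase shift.
Exactly one π shift → a net half-wave offset.
For dark reflection here: 2 n t = m λ.
λ = 2 n t / m. The fourth-longest wavelength is m = 4: λ = 2 × 2.138 × 552 / 4.00 = 590 nm.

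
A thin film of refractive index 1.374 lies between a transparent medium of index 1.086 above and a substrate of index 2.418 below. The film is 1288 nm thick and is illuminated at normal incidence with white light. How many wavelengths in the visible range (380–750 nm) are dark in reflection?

4

At the upper boundary (n = 1.086 to n = 1.374) the reflected ray undergoes a half-wave phase shift.
Ray reflecting at the bottom interface goes from n = 1.374 toward n = 2.418: a half-wave phase shift.
Net: no relative phase inversion (both shifts match).
So the condition for destructive reflection is 2 n t = (m + ½) λ.
λ = 2 n t / (m + ½) = 3539 / (m + ½) nm.
m=4: 787 nm (IR); m=5: 644 nm (visible); m=6: 545 nm (visible); m=7: 472 nm (visible); m=8: 416 nm (visible); m=9: 373 nm (UV).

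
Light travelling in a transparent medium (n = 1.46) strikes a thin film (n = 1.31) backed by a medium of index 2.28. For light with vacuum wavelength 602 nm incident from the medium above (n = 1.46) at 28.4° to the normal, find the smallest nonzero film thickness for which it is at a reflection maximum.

Top surface (1.46 → 1.31): reflection off a lower-index medium gives no phase shift.
At the lower boundary (n = 1.31 to n = 2.28) the reflected ray undergoes a half-wave phase shift.
Net: one phase inversion between the two reflected rays.
So the condition for constructive reflection is 2 n t cos θ_r = (m + ½) λ.
Snell's law: 1.46 sin 28.4° = 1.31 sin θ_r → sin θ_r = 0.530, cos θ_r = 0.848.
Minimum at m = 0: t = λ / (4 n cos θ_r) = 602 / (4 × 1.31 × 0.848) = 135 nm.

135 nm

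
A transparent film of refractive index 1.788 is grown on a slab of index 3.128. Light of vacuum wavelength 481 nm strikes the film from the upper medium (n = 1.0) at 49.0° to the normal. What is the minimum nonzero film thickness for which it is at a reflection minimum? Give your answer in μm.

At the upper boundary (n = 1.0 to n = 1.788) the reflected ray undergoes a half-wave phase shift.
Ray reflecting at the bottom interface goes from n = 1.788 toward n = 3.128: a half-wave phase shift.
Zero or two π shifts → no net half-wave offset.
For weak reflection here: 2 n t cos θ_r = (m + ½) λ.
Snell's law: 1.0 sin 49.0° = 1.788 sin θ_r → sin θ_r = 0.422, cos θ_r = 0.907.
Minimum at m = 0: t = λ / (4 n cos θ_r) = 481 / (4 × 1.788 × 0.907) = 74.2 nm.

0.0742 μm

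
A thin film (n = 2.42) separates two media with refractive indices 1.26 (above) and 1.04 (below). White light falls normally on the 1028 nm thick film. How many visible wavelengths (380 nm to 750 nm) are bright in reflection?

At the upper boundary (n = 1.26 to n = 2.42) the reflected ray undergoes a half-wave phase shift.
Ray reflecting at the bottom interface goes from n = 2.42 toward n = 1.04: no phase shift.
The two reflections differ by half a wavelength.
So the condition for constructive reflection is 2 n t = (m + ½) λ.
λ = 2 n t / (m + ½) = 4976 / (m + ½) nm.
m=6: 765 nm (IR); m=7: 663 nm (visible); m=8: 585 nm (visible); m=9: 524 nm (visible); m=10: 474 nm (visible); m=11: 433 nm (visible); m=12: 398 nm (visible); m=13: 369 nm (UV).

6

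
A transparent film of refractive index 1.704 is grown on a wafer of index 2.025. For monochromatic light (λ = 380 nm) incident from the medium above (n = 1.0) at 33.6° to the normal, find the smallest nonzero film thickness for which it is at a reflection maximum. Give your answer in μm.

0.118 μm

At the upper boundary (n = 1.0 to n = 1.704) the reflected ray undergoes a half-wave phase shift.
At the lower boundary (n = 1.704 to n = 2.025) the reflected ray undergoes a half-wave phase shift.
Net: no relative phase inversion (both shifts match).
So the condition for constructive reflection is 2 n t cos θ_r = m λ.
Snell's law: 1.0 sin 33.6° = 1.704 sin θ_r → sin θ_r = 0.325, cos θ_r = 0.946.
Minimum nonzero at m = 1: t = λ / (2 n cos θ_r) = 380 / (2 × 1.704 × 0.946) = 118 nm.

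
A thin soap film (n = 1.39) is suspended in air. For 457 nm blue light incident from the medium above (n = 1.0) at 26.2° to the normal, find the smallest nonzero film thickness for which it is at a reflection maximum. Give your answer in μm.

At the upper boundary (n = 1.0 to n = 1.39) the reflected ray undergoes a half-wave phase shift.
At the lower boundary (n = 1.39 to n = 1.0) the reflected ray undergoes no phase shift.
The two reflections differ by half a wavelength.
For strong reflection here: 2 n t cos θ_r = (m + ½) λ.
Snell's law: 1.0 sin 26.2° = 1.39 sin θ_r → sin θ_r = 0.318, cos θ_r = 0.948.
Minimum at m = 0: t = λ / (4 n cos θ_r) = 457 / (4 × 1.39 × 0.948) = 86.7 nm.

0.0867 μm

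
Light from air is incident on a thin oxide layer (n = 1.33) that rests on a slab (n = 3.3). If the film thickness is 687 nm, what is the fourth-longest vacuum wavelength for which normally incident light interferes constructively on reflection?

Top surface (1.0 → 1.33): reflection off a higher-index medium gives a half-wave phase shift.
At the lower boundary (n = 1.33 to n = 3.3) the reflected ray undergoes a half-wave phase shift.
The two reflections carry the same phase change, so no net offset.
So the condition for constructive reflection is 2 n t = m λ.
λ = 2 n t / m. The fourth-longest wavelength is m = 4: λ = 2 × 1.33 × 687 / 4.00 = 457 nm.

457 nm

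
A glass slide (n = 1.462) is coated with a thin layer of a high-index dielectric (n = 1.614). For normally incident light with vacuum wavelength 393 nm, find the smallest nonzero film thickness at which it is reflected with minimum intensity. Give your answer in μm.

0.122 μm

Ray reflecting at the top interface goes from n = 1.0 toward n = 1.614: a half-wave phase shift.
Ray reflecting at the bottom interface goes from n = 1.614 toward n = 1.462: no phase shift.
The two reflections differ by half a wavelength.
So the condition for destructive reflection is 2 n t = m λ.
Minimum nonzero at m = 1: t = λ / (2 n) = 393 / (2 × 1.614) = 122 nm.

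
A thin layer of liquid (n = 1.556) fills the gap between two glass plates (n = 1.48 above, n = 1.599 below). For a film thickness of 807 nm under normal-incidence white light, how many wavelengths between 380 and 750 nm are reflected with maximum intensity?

At the upper boundary (n = 1.48 to n = 1.556) the reflected ray undergoes a half-wave phase shift.
At the lower boundary (n = 1.556 to n = 1.599) the reflected ray undergoes a half-wave phase shift.
Net: no relative phase inversion (both shifts match).
So the condition for constructive reflection is 2 n t = m λ.
λ = 2 n t / m = 2511 / m nm.
m=3: 837 nm (IR); m=4: 628 nm (visible); m=5: 502 nm (visible); m=6: 419 nm (visible); m=7: 359 nm (UV).

3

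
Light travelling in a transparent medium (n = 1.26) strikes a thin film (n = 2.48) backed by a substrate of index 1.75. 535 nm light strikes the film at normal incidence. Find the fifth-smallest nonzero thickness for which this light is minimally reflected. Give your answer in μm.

0.539 μm

Top surface (1.26 → 2.48): reflection off a higher-index medium gives a half-wave phase shift.
At the lower boundary (n = 2.48 to n = 1.75) the reflected ray undergoes no phase shift.
Net: one phase inversion between the two reflected rays.
With one net inversion, destructive interference in reflection requires 2 n t = m λ.
The fifth-smallest nonzero thickness corresponds to m = 5: t = m λ / (2 n) = 5.00 × 535 / (2 × 2.48) = 539 nm.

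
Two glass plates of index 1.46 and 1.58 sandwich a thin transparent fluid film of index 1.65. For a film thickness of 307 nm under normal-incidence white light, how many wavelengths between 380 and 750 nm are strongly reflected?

Top surface (1.46 → 1.65): reflection off a higher-index medium gives a half-wave phase shift.
Ray reflecting at the bottom interface goes from n = 1.65 toward n = 1.58: no phase shift.
The two reflections differ by half a wavelength.
For strong reflection here: 2 n t = (m + ½) λ.
λ = 2 n t / (m + ½) = 1013 / (m + ½) nm.
m=0: 2026 nm (IR); m=1: 675 nm (visible); m=2: 405 nm (visible); m=3: 289 nm (UV).

2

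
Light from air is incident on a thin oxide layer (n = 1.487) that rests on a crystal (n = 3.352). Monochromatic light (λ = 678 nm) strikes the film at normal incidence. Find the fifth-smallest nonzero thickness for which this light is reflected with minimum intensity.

Top surface (1.0 → 1.487): reflection off a higher-index medium gives a half-wave phase shift.
At the lower boundary (n = 1.487 to n = 3.352) the reflected ray undergoes a half-wave phase shift.
Zero or two π shifts → no net half-wave offset.
For dark reflection here: 2 n t = (m + ½) λ.
The fifth-smallest nonzero thickness corresponds to m = 4: t = (m + ½) λ / (2 n) = 4.50 × 678 / (2 × 1.487) = 1026 nm.

1026 nm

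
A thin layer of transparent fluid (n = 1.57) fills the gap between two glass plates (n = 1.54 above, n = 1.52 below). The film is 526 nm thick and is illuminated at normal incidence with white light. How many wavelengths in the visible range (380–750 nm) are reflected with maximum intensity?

At the upper boundary (n = 1.54 to n = 1.57) the reflected ray undergoes a half-wave phase shift.
At the lower boundary (n = 1.57 to n = 1.52) the reflected ray undergoes no phase shift.
Exactly one π shift → a net half-wave offset.
For strong reflection here: 2 n t = (m + ½) λ.
λ = 2 n t / (m + ½) = 1652 / (m + ½) nm.
m=1: 1101 nm (IR); m=2: 661 nm (visible); m=3: 472 nm (visible); m=4: 367 nm (UV).

2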